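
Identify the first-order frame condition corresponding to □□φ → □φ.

Density

Suppose □□φ→□φ is valid. Take Rxy and set V(φ)={w : xR²w}. Then □□φ at x, so □φ at x, so φ at y, i.e. ∃z(Rxz∧Rzy).
Conversely, on a frame with density the schema holds at every world under every valuation.
So the correspondent is density.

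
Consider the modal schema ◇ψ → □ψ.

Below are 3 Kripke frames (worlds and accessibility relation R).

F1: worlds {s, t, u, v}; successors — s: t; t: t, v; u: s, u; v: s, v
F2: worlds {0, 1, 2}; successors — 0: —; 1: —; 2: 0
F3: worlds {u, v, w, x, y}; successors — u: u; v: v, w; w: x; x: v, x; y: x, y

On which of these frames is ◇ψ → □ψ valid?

F2

This is the axiom for partial functionality; its first-order frame correspondent is ∀x ∀y ∀z (Rxy ∧ Rxz → y = z).
F1: fails — t sees both t and v.
F2: ✓.
F3: fails — v sees both v and w.
Valid on: F2.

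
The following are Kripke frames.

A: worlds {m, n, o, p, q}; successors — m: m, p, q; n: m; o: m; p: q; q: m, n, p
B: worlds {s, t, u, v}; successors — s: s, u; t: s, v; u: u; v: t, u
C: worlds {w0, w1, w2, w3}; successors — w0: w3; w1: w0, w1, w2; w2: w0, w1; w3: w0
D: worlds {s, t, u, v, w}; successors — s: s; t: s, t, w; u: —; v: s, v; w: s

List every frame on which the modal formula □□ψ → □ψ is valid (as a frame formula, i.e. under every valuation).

D

Frame correspondent (Sahlqvist): ∀x ∀y (Rxy → ∃z (Rxz ∧ Rzy)) — i.e. density.
A: fails — Rqn but no z with Rqz and Rzn.
B: fails — Rtv but no z with Rtz and Rzv.
C: fails — Rw3w0 but no z with Rw3z and Rzw0.
D: holds.
Valid on: D.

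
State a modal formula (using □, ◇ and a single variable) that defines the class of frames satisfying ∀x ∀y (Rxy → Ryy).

□(□q → q)

A defining formula is □(□q → q) (the T□ axiom).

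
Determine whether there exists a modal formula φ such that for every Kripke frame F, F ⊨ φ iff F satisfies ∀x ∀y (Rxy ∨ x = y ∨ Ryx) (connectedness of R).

Any modally definable frame class is closed under disjoint unions.
Take 2 disjoint single-world reflexive frames: each is trivially connected, but their disjoint union has 2 worlds with no edge between distinct components, so it is not connected.
So the class is not modally definable.

Not definable by any modal formula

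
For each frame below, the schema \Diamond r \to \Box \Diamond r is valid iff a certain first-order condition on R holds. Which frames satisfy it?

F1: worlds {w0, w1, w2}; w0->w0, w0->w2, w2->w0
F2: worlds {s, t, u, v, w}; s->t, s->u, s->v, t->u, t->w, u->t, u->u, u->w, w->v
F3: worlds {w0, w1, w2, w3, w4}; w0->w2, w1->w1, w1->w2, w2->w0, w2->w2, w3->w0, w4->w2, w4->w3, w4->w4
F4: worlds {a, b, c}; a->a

The schema corresponds to the Euclidean property: \forall x \forall y \forall z (Rxy \wedge Rxz \to Ryz).
F1: fails — Rw0w2 and Rw0w2 but not Rw2w2.
F2: fails — Rsv and Rsv but not Rvv.
F3: fails — Rw1w2 and Rw1w1 but not Rw2w1.
F4: holds.

F4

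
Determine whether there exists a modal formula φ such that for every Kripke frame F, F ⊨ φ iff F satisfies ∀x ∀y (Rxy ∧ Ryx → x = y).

Any modally definable frame class is closed under surjective bounded morphisms.
The 6-cycle (worlds s,t,u,v,w,x with s→t→u→v→w→x→s) is antisymmetric. Sending even-indexed worlds to s and odd-indexed worlds to t is a surjective bounded morphism onto the two-world frame with s↔t, which is not antisymmetric.
So the class is not modally definable.

Not modally definable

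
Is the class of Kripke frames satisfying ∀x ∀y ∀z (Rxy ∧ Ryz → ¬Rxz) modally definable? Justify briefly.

Not modally definable

Modal frame validity is preserved under surjective bounded morphisms.
The 3-cycle (worlds w0,w1,w2 with w0→w1→w2→w0) is intransitive. Mapping every world to a single reflexive point • is a surjective bounded morphism; the reflexive point is not intransitive (R••∧R•• but R••).
Hence intransitivity is not modally definable.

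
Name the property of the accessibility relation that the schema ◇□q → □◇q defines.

Suppose ◇□q→□◇q is valid. Take Rxy, Rxz and set V(q)={w : Ryw}. Then □q at y so ◇□q at x, so □◇q at x, so ◇q at z, giving w with Rzw and Ryw.
The converse is a direct semantic check.
So the correspondent is convergence.

Convergence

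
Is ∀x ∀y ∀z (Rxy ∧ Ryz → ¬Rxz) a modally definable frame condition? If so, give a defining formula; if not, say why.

Any modally definable frame class is closed under surjective bounded morphisms.
The 7-cycle (worlds s,t,u,v,w,x,y with s→t→u→v→w→x→y→s) is intransitive. Mapping every world to a single reflexive point • is a surjective bounded morphism; the reflexive point is not intransitive (R••∧R•• but R••).
So no modal formula (or set of formulas) defines exactly the intransitive frames.

No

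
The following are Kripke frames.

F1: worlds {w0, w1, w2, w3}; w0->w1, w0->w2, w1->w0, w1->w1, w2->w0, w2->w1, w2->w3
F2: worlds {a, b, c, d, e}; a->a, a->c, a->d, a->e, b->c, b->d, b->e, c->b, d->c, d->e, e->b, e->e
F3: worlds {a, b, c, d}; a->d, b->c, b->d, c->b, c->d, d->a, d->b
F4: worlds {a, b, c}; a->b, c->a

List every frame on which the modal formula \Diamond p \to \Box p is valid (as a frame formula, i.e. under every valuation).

This is the axiom for partial functionality; its first-order frame correspondent is \forall x \forall y \forall z (Rxy \wedge Rxz \to y = z).
F1: fails — w0 sees both w1 and w2.
F2: fails — a sees both a and c.
F3: fails — b sees both c and d.
F4: ✓.

F4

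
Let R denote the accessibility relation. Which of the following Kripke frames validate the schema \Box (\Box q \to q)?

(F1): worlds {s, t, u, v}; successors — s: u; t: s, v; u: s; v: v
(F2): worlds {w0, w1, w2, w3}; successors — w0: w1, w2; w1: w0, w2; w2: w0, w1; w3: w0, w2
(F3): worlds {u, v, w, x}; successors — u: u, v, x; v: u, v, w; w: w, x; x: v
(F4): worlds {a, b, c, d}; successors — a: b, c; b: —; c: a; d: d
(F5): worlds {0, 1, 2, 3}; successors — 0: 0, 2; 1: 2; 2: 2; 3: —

Frame correspondent (Sahlqvist): \forall x \forall y (Rxy \to Ryy) — i.e. shift-reflexivity.
(F1): fails — Rus but not Rss.
(F2): fails — Rw1w2 but not Rw2w2.
(F3): fails — Rwx but not Rxx.
(F4): fails — Rac but not Rcc.
(F5): condition met.
Valid on: (F5).

(F5)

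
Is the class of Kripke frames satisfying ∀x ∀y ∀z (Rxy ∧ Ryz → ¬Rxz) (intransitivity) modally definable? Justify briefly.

No

Any modally definable frame class is closed under surjective bounded morphisms.
The 5-cycle (worlds a,b,c,d,e with a→b→c→d→e→a) is intransitive. Mapping every world to a single reflexive point • is a surjective bounded morphism; the reflexive point is not intransitive (R••∧R•• but R••).
Hence intransitivity is not modally definable.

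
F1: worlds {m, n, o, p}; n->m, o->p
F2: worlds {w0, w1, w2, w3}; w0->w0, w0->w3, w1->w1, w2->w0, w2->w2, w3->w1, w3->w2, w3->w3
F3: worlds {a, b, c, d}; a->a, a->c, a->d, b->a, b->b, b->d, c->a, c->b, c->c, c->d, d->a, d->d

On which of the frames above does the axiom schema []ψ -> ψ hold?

F2, F3

Frame correspondent (Sahlqvist): forall x Rxx — i.e. reflexivity.
F1: fails — world m does not see itself.
F2: ✓.
F3: ✓.
Valid on: F2, F3.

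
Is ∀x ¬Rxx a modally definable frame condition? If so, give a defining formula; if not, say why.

Modal frame validity is preserved under surjective bounded morphisms.
The 4-cycle (worlds w0,w1,w2,w3 with w0→w1→w2→w3→w0) is irreflexive, and the map sending every world to a single reflexive point • is a surjective bounded morphism (forth: every edge maps to (•,•); back: every world has a successor). So any modal formula valid on the 4-cycle is also valid on the reflexive point, which is not irreflexive.
Hence irreflexivity is not modally definable.

Not definable by any modal formula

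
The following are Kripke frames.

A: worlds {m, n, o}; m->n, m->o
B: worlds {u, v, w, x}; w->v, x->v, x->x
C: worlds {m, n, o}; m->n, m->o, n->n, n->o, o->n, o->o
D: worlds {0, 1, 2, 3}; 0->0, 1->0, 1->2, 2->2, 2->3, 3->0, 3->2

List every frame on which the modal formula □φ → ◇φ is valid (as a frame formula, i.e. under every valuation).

The schema corresponds to seriality: ∀x ∃y Rxy.
A: fails — world n has no successor.
B: fails — world u has no successor.
C: ✓.
D: ✓.

C, D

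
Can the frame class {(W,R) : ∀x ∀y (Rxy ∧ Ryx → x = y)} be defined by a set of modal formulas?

Not definable by any modal formula

Modal frame validity is preserved under surjective bounded morphisms.
The 4-cycle (worlds s,t,u,v with s→t→u→v→s) is antisymmetric. Sending even-indexed worlds to • and odd-indexed worlds to ∘ is a surjective bounded morphism onto the two-world frame with •↔∘, which is not antisymmetric.
So no modal formula (or set of formulas) defines exactly the antisymmetric frames.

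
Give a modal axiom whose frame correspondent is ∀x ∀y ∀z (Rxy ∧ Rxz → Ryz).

◇p → □◇p

The condition is the Euclidean property. The 5 schema ◇p → □◇p defines it.
Suppose ◇p→□◇p is valid. Take Rxy, Rxz and set V(p)={y}. Then ◇p at x, so □◇p at x, so ◇p at z, so some w with Rzw has p; w=y, i.e. Rzy. By symmetry of the argument, Ryz.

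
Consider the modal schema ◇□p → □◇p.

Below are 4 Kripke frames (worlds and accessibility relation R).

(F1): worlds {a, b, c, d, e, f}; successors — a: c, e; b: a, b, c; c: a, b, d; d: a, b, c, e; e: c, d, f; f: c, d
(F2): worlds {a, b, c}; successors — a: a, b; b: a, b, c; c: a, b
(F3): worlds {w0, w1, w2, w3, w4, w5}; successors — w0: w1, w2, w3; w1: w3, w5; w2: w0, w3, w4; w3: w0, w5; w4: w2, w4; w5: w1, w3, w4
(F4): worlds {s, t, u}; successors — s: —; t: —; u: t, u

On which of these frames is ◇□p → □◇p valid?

The schema corresponds to convergence: ∀x ∀y ∀z (Rxy ∧ Rxz → ∃w (Ryw ∧ Rzw)).
(F1): fails — Rbc and Rba but c and a have no common successor.
(F2): holds.
(F3): fails — Rw1w5 and Rw1w3 but w5 and w3 have no common successor.
(F4): fails — Rut and Rut but t and t have no common successor.

(F2)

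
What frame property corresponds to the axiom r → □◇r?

symmetry

This is the B axiom.
Its frame correspondent is symmetry — ∀x ∀y (Rxy → Ryx).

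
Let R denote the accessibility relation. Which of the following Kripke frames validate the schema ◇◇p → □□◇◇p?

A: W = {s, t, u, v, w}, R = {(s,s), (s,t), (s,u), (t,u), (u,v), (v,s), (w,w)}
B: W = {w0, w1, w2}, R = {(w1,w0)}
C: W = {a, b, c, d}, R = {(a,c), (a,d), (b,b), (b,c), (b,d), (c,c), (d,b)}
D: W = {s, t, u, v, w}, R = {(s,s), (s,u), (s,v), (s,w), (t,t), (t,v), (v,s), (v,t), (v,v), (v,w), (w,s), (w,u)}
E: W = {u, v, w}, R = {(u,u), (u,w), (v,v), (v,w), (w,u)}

B

This is the axiom for a generalized confluence (Geach) condition; its first-order frame correspondent is ∀x ∀y ∀z ((xR²y ∧ xR²z) → ∃w (y = w ∧ zR²w)).
A: fails — sR²s, sR²t but no w* with s=w* and tR²w*.
B: holds.
C: fails — aR²b, aR²c but no w with b=w and cR²w.
D: fails — sR²s, sR²u but no w* with s=w* and uR²w*.
E: fails — vR²v, vR²u but no t with v=t and uR²t.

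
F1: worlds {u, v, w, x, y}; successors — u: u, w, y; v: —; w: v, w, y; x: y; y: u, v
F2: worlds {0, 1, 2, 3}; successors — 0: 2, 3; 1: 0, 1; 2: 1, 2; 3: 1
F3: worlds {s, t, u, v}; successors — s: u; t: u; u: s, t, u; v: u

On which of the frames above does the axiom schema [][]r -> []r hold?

F3

Frame correspondent (Sahlqvist): forall x forall y (Rxy -> exists z (Rxz & Rzy)) — i.e. density.
F1: fails — Ryv but no z with Ryz and Rzv.
F2: fails — R03 but no z with R0z and Rz3.
F3: ✓.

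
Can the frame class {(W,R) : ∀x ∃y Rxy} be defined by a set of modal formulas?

The condition is seriality. A defining modal formula is □q → ◇q.
Suppose □q→◇q is valid. At any x set V(q)=W. Then □q at x, so ◇q at x, so x has a successor.

Definable; □q → ◇q defines it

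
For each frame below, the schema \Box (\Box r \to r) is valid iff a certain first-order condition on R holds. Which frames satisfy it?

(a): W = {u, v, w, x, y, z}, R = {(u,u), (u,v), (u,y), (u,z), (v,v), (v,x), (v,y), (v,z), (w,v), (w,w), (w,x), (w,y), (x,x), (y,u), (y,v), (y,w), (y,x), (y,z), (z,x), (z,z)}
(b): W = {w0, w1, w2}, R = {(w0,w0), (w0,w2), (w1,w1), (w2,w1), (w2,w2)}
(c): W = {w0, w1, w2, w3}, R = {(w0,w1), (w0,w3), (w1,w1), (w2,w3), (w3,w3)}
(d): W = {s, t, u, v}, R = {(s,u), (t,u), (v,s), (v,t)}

(b), (c)

Frame correspondent (Sahlqvist): \forall x \forall y (Rxy \to Ryy) — i.e. shift-reflexivity.
(a): fails — Ruy but not Ryy.
(b): satisfies the condition.
(c): satisfies the condition.
(d): fails — Rsu but not Ruu.
Valid on: (b), (c).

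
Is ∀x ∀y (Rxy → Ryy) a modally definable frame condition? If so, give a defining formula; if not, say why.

This is a Sahlqvist condition; the T□ axiom □(□r → r) defines it.
Suppose □(□r→r) is valid. Take Rxy and set V(r)={w : Ryw}. Then at y, □r holds; since □(□r→r) at x, □r→r at y, so r at y, i.e. Ryy.

Yes, by □(□r → r)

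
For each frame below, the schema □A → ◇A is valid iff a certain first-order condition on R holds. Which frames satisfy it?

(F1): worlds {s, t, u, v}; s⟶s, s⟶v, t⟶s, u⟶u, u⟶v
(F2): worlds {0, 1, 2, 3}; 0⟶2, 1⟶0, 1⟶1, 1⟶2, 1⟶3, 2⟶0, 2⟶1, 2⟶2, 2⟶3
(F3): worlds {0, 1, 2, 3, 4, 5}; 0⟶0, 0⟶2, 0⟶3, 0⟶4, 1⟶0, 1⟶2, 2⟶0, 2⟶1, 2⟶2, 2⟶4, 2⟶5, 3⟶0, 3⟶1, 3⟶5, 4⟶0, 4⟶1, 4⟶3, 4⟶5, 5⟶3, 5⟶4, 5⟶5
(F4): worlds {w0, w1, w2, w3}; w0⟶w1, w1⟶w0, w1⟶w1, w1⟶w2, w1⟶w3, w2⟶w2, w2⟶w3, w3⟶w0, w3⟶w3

The schema corresponds to seriality: ∀x ∃y Rxy.
(F1): fails — world v has no successor.
(F2): fails — world 3 has no successor.
(F3): holds.
(F4): holds.

(F3), (F4)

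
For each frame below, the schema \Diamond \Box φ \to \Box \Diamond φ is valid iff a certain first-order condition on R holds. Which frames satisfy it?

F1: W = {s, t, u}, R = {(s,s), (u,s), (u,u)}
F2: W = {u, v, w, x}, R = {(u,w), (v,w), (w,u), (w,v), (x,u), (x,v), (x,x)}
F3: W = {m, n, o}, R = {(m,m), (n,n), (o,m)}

F1, F3

The schema corresponds to convergence: \forall x \forall y \forall z (Rxy \wedge Rxz \to \exists w (Ryw \wedge Rzw)).
F1: holds.
F2: fails — Rxu and Rxx but u and x have no common successor.
F3: holds.
Valid on: F1, F3.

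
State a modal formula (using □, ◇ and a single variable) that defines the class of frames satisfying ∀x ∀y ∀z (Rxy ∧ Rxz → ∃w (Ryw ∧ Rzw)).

◇□p → □◇p

The condition is convergence. The .2 schema ◇□p → □◇p defines it.
Suppose ◇□p→□◇p is valid. Take Rxy, Rxz and set V(p)={w : Ryw}. Then □p at y so ◇□p at x, so □◇p at x, so ◇p at z, giving w with Rzw and Ryw.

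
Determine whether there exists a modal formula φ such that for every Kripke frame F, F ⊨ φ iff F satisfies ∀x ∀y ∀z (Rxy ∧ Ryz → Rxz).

Yes — defined by □r → □□r

This is a Sahlqvist condition; the 4 axiom □r → □□r defines it.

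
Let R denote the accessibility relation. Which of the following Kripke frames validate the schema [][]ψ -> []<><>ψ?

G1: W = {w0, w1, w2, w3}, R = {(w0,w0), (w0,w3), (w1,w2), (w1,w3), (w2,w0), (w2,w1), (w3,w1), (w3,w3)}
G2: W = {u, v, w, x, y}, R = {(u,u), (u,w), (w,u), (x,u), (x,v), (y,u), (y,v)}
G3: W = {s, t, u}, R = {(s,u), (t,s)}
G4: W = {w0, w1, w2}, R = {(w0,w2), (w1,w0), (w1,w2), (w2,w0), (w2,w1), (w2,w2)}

G1, G4

This is the axiom for a generalized confluence (Geach) condition; its first-order frame correspondent is forall x forall z (xRz -> exists w (x R^2 w & z R^2 w)).
G1: satisfies the condition.
G2: fails — xRv but no t with xR²t and vR²t.
G3: fails — sRu but no w with sR²w and uR²w.
G4: satisfies the condition.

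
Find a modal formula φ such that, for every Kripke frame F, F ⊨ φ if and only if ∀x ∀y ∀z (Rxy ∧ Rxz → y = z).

A defining formula is ◇p → □p (the CD axiom).
Suppose ◇p→□p is valid. Take Rxy, Rxz and set V(p)={y}. Then ◇p at x, so □p at x, so p at z, i.e. z=y.

◇p → □p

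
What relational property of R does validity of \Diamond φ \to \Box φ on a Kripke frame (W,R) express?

partial functionality: \forall x \forall y \forall z (Rxy \wedge Rxz \to y = z)

Suppose ◇φ→□φ is valid. Take Rxy, Rxz and set V(φ)={y}. Then ◇φ at x, so □φ at x, so φ at z, i.e. z=y.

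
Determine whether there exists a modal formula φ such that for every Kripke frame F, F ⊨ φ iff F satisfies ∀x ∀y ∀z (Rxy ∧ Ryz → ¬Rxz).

If a class were modally definable it would be closed under surjective bounded morphisms (Goldblatt–Thomason).
The 7-cycle (worlds s,t,u,v,w,x,y with s→t→u→v→w→x→y→s) is intransitive. Mapping every world to a single reflexive point • is a surjective bounded morphism; the reflexive point is not intransitive (R••∧R•• but R••).
Hence intransitivity is not modally definable.

Not modally definable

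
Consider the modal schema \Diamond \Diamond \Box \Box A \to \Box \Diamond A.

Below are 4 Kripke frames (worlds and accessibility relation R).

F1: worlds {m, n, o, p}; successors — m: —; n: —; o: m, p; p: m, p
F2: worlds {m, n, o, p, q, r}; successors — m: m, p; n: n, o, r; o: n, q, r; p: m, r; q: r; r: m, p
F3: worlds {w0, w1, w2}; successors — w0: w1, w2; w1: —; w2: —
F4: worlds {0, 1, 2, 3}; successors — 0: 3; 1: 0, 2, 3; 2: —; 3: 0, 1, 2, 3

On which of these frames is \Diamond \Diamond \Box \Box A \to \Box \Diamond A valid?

This is the axiom for a generalized confluence (Geach) condition; its first-order frame correspondent is \forall x \forall y \forall z ((x R^2 y \wedge xRz) \to \exists w (y R^2 w \wedge zRw)).
F1: fails — oR²m, oRm but no w with mR²w and mRw.
F2: fails — nR²p, nRn but no w with pR²w and nRw.
F3: ✓.
F4: fails — 0R²2, 0R3 but no w with 2R²w and 3Rw.
Valid on: F3.

F3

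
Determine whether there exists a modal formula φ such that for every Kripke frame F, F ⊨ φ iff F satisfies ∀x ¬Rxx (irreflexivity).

Not definable by any modal formula

Any modally definable frame class is closed under surjective bounded morphisms.
The 5-cycle (worlds w0,w1,w2,w3,w4 with w0→w1→w2→w3→w4→w0) is irreflexive, and the map sending every world to a single reflexive point • is a surjective bounded morphism (forth: every edge maps to (•,•); back: every world has a successor). So any modal formula valid on the 5-cycle is also valid on the reflexive point, which is not irreflexive.
Hence irreflexivity is not modally definable.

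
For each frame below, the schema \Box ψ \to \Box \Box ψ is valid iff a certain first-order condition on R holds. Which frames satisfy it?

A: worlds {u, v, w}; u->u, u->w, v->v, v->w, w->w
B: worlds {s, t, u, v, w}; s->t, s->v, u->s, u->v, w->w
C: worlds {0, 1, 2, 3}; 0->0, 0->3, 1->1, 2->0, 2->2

A

The schema corresponds to transitivity: \forall x \forall y \forall z (Rxy \wedge Ryz \to Rxz).
A: satisfies the condition.
B: fails — Rus and Rst but not Rut.
C: fails — R20 and R03 but not R23.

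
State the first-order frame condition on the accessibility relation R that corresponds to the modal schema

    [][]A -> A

forall x exists w (x R^2 w & x = w)

This is a Sahlqvist (Geach-type) schema ◇^0□^2A → □^0◇^0A.
Minimal-valuation argument: fix x; take any y with xR^0y and any z with xR^0z. Set V(A) to the set of worlds R-reachable from y in exactly 2 steps. Then □^2A holds at y, so the antecedent holds at x; validity forces ◇^0A at z, giving a w with zR^0w and yR^2w.
First-order correspondent: forall x exists w (x R^2 w & x = w).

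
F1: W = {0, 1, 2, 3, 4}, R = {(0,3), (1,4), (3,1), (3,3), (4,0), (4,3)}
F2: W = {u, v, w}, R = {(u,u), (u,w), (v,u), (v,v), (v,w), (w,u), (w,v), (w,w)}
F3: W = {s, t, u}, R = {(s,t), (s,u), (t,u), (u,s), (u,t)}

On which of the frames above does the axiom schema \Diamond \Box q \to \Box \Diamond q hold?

F2

The schema corresponds to convergence: \forall x \forall y \forall z (Rxy \wedge Rxz \to \exists w (Ryw \wedge Rzw)).
F1: fails — R31 and R33 but 1 and 3 have no common successor.
F2: condition met.
F3: fails — Rsu and Rst but u and t have no common successor.
Valid on: F2.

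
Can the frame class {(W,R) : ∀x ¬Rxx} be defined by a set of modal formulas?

Any modally definable frame class is closed under surjective bounded morphisms.
The 4-cycle (worlds w0,w1,w2,w3 with w0→w1→w2→w3→w0) is irreflexive, and the map sending every world to a single reflexive point • is a surjective bounded morphism (forth: every edge maps to (•,•); back: every world has a successor). So any modal formula valid on the 4-cycle is also valid on the reflexive point, which is not irreflexive.
So the class is not modally definable.

Not modally definable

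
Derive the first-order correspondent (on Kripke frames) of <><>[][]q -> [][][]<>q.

This is a Sahlqvist (Geach-type) schema ◇^2□^2q → □^3◇^1q.
Minimal-valuation argument: fix x; take any y with xR^2y and any z with xR^3z. Set V(q) to the set of worlds R-reachable from y in exactly 2 steps. Then □^2q holds at y, so the antecedent holds at x; validity forces ◇^1q at z, giving a w with zR^1w and yR^2w.
First-order correspondent: forall x forall y forall z ((x R^2 y & x R^3 z) -> exists w (y R^2 w & zRw)).

forall x forall y forall z ((x R^2 y & x R^3 z) -> exists w (y R^2 w & zRw))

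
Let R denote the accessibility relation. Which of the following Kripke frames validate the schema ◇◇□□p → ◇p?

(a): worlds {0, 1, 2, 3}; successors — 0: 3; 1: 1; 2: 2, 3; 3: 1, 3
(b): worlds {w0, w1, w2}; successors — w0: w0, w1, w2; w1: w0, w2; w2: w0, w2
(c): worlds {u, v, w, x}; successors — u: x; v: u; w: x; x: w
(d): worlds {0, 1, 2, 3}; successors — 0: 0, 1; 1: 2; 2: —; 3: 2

(b)

This is the axiom for a generalized confluence (Geach) condition; its first-order frame correspondent is ∀x ∀y (xR²y → ∃w (yR²w ∧ xRw)).
(a): fails — 0R²1 but no w with 1R²w and 0Rw.
(b): condition met.
(c): fails — uR²w but no t with wR²t and uRt.
(d): fails — 0R²1 but no w with 1R²w and 0Rw.
Valid on: (b).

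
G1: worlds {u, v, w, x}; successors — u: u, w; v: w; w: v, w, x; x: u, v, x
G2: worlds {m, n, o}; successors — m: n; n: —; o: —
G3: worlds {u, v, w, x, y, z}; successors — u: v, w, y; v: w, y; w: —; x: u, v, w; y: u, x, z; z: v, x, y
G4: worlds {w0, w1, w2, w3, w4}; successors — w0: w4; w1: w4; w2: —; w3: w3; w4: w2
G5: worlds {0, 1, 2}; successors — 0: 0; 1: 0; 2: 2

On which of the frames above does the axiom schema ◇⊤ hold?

This is the axiom for seriality; its first-order frame correspondent is ∀x ∃y Rxy.
G1: holds.
G2: fails — world n has no successor.
G3: fails — world w has no successor.
G4: fails — world w2 has no successor.
G5: holds.
Valid on: G1, G5.

G1, G5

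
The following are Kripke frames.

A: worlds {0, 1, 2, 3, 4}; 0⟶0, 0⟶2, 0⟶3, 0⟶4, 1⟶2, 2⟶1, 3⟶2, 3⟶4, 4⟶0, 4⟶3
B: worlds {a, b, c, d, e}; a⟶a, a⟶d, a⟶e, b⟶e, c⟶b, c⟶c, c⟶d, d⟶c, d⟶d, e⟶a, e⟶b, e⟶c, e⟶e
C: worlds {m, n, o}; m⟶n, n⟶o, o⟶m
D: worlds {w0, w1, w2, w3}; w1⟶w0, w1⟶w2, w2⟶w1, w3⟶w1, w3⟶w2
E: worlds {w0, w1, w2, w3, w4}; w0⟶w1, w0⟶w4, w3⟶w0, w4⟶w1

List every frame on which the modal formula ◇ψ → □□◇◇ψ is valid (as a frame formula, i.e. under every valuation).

This is the axiom for a generalized confluence (Geach) condition; its first-order frame correspondent is ∀x ∀y ∀z ((xRy ∧ xR²z) → ∃w (y = w ∧ zR²w)).
A: fails — 0R0, 0R²1 but no w with 0=w and 1R²w.
B: fails — aRa, aR²c but no w with a=w and cR²w.
C: condition met.
D: fails — w1Rw0, w1R²w1 but no w with w0=w and w1R²w.
E: fails — w0Rw1, w0R²w1 but no w with w1=w and w1R²w.

C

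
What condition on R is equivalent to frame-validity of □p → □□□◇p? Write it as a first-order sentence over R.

This is a Sahlqvist (Geach-type) schema ◇^0□^1p → □^3◇^1p.
First-order correspondent: ∀x ∀z (xR³z → ∃w (xRw ∧ zRw)).

∀x ∀z (xR³z → ∃w (xRw ∧ zRw))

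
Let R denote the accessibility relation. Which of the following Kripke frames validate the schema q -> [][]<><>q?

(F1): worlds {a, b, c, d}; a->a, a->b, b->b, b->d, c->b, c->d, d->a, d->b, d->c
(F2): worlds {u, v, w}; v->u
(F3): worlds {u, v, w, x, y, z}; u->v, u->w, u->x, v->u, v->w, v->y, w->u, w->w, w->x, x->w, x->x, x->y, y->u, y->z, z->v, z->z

(F2)

Frame correspondent (Sahlqvist): forall x forall z (x R^2 z -> exists w (x = w & z R^2 w)) — i.e. a generalized confluence (Geach) condition.
(F1): fails — cR²a but no w with c=w and aR²w.
(F2): condition met.
(F3): fails — uR²y but no t with u=t and yR²t.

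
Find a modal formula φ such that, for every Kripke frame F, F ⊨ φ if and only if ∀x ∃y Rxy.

□s → ◇s

This is seriality; the standard corresponding axiom is D: □s → ◇s.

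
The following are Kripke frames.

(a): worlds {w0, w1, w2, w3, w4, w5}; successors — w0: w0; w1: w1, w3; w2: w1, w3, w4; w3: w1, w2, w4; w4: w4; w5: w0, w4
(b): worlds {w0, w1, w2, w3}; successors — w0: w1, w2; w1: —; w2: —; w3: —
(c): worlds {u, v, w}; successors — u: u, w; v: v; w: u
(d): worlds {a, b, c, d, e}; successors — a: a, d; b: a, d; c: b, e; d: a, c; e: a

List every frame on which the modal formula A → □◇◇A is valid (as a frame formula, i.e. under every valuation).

This is the axiom for a generalized confluence (Geach) condition; its first-order frame correspondent is ∀x ∀z (xRz → ∃w (x = w ∧ zR²w)).
(a): fails — w2Rw3 but no w with w2=w and w3R²w.
(b): fails — w0Rw1 but no w with w0=w and w1R²w.
(c): satisfies the condition.
(d): fails — bRa but no w with b=w and aR²w.
Valid on: (c).

(c)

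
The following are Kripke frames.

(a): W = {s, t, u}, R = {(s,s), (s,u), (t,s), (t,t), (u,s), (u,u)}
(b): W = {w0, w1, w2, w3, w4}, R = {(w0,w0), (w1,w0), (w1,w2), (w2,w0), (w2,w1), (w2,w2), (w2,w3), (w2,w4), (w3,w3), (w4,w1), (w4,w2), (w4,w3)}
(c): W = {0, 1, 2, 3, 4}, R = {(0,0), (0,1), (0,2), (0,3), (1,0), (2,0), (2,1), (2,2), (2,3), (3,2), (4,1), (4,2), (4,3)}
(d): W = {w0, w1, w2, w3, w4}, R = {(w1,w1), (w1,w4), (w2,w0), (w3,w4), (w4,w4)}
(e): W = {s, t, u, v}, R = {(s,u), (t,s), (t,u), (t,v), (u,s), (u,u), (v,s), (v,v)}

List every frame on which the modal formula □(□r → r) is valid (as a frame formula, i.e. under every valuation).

(a)

The schema corresponds to shift-reflexivity: ∀x ∀y (Rxy → Ryy).
(a): holds.
(b): fails — Rw2w4 but not Rw4w4.
(c): fails — R43 but not R33.
(d): fails — Rw2w0 but not Rw0w0.
(e): fails — Rus but not Rss.
Valid on: (a).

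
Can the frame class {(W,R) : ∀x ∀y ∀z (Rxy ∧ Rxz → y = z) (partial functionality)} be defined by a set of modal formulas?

Yes, by ◇r → □r

This is a Sahlqvist condition; the CD axiom ◇r → □r defines it.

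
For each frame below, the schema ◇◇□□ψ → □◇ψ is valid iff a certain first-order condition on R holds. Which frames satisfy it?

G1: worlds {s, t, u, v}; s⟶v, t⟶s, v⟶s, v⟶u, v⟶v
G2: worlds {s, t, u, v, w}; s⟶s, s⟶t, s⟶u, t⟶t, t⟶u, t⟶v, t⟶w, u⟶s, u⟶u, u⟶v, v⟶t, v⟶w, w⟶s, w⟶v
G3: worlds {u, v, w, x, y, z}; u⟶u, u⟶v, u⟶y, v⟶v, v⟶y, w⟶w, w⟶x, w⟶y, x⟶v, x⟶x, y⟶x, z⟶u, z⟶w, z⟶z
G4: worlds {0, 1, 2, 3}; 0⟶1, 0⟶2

The schema corresponds to a generalized confluence (Geach) condition: ∀x ∀y ∀z ((xR²y ∧ xRz) → ∃w (yR²w ∧ zRw)).
G1: fails — sR²u, sRv but no w with uR²w and vRw.
G2: holds.
G3: fails — zR²v, zRz but no t with vR²t and zRt.
G4: holds.

G2, G4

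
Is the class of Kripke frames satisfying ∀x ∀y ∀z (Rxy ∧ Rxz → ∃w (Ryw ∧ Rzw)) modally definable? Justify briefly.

The condition is convergence. A defining modal formula is ◇□p → □◇p.
Suppose ◇□p→□◇p is valid. Take Rxy, Rxz and set V(p)={w : Ryw}. Then □p at y so ◇□p at x, so □◇p at x, so ◇p at z, giving w with Rzw and Ryw.

Definable; ◇□p → □◇p defines it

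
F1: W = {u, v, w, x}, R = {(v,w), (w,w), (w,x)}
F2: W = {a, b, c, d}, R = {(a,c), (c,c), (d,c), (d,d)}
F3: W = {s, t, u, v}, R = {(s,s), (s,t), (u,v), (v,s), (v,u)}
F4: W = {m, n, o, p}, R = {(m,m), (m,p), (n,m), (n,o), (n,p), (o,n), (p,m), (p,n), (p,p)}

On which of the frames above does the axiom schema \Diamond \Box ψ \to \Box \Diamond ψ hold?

Frame correspondent (Sahlqvist): \forall x \forall y \forall z (Rxy \wedge Rxz \to \exists w (Ryw \wedge Rzw)) — i.e. convergence.
F1: fails — Rww and Rwx but w and x have no common successor.
F2: condition met.
F3: fails — Rss and Rst but s and t have no common successor.
F4: fails — Rno and Rnm but o and m have no common successor.
Valid on: F2.

F2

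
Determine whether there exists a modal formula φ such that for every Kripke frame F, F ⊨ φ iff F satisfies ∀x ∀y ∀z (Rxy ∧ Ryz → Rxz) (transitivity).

Definable; □q → □□q defines it

This is a Sahlqvist condition; the 4 axiom □q → □□q defines it.
Suppose □q→□□q is valid. Take Rxy, Ryz and set V(q)={w : Rxw}. Then □q at x, so □□q at x, so □q at y, so q at z, i.e. Rxz.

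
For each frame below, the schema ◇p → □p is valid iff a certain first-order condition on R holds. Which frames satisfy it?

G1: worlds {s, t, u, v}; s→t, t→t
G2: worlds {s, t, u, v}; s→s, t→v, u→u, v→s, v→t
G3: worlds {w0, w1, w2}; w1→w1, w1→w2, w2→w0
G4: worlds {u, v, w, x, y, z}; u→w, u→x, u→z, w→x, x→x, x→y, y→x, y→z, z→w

G1

Frame correspondent (Sahlqvist): ∀x ∀y ∀z (Rxy ∧ Rxz → y = z) — i.e. partial functionality.
G1: holds.
G2: fails — v sees both s and t.
G3: fails — w1 sees both w1 and w2.
G4: fails — u sees both w and x.
Valid on: G1.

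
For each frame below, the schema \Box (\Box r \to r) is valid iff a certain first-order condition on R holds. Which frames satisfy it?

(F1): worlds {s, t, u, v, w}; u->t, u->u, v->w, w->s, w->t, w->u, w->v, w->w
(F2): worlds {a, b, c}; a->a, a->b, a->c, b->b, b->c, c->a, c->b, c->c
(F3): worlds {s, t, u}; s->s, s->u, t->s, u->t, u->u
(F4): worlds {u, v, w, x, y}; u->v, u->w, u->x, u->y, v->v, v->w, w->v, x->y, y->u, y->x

This is the axiom for shift-reflexivity; its first-order frame correspondent is \forall x \forall y (Rxy \to Ryy).
(F1): fails — Rwt but not Rtt.
(F2): satisfies the condition.
(F3): fails — Rut but not Rtt.
(F4): fails — Ryx but not Rxx.

(F2)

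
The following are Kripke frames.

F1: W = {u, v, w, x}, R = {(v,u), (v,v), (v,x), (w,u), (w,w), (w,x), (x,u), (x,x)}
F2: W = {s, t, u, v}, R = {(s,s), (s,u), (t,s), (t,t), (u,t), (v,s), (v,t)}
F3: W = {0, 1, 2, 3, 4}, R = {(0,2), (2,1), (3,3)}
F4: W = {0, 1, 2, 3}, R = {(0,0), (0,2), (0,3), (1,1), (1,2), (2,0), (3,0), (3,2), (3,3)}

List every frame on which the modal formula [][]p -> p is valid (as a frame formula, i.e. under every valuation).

This is the axiom for a generalized confluence (Geach) condition; its first-order frame correspondent is forall x exists w (x R^2 w & x = w).
F1: fails — at u but no t with uR²t and u=t.
F2: fails — at u but no w with uR²w and u=w.
F3: fails — at 0 but no w with 0R²w and 0=w.
F4: condition met.

F4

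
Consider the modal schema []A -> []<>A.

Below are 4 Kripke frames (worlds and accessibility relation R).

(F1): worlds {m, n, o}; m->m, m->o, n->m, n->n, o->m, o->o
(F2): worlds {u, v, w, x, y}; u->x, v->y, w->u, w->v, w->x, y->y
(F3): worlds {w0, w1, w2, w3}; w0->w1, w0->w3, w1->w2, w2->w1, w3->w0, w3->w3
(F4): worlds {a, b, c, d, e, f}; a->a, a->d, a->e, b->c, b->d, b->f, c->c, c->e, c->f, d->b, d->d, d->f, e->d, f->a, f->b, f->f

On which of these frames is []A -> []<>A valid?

This is the axiom for a generalized confluence (Geach) condition; its first-order frame correspondent is forall x forall z (xRz -> exists w (xRw & zRw)).
(F1): condition met.
(F2): fails — uRx but no t with uRt and xRt.
(F3): fails — w0Rw1 but no w with w0Rw and w1Rw.
(F4): fails — cRe but no w with cRw and eRw.

(F1)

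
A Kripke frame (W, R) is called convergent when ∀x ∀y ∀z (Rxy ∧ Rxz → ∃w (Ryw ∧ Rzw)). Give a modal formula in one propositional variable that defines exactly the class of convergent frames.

The condition is convergence. The .2 schema ◇□p → □◇p defines it.
Suppose ◇□p→□◇p is valid. Take Rxy, Rxz and set V(p)={w : Ryw}. Then □p at y so ◇□p at x, so □◇p at x, so ◇p at z, giving w with Rzw and Ryw.

◇□p → □◇p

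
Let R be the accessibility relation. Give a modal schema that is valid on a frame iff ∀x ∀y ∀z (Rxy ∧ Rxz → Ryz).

A defining formula is ◇q → □◇q (the 5 axiom).
Suppose ◇q→□◇q is valid. Take Rxy, Rxz and set V(q)={y}. Then ◇q at x, so □◇q at x, so ◇q at z, so some w with Rzw has q; w=y, i.e. Rzy. By symmetry of the argument, Ryz.

◇q → □◇q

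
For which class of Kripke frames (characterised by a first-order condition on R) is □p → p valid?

Reflexivity

Suppose □p→p is valid. At any x set V(p)={w : Rxw}. Then □p holds at x, so p holds at x, i.e. Rxx.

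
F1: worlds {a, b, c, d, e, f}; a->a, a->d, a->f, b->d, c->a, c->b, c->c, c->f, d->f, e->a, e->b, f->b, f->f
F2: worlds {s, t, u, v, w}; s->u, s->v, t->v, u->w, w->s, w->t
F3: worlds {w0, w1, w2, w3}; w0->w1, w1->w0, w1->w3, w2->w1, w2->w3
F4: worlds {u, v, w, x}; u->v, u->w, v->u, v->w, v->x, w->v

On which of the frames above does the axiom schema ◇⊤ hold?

This is the axiom for seriality; its first-order frame correspondent is ∀x ∃y Rxy.
F1: ✓.
F2: fails — world v has no successor.
F3: fails — world w3 has no successor.
F4: fails — world x has no successor.

F1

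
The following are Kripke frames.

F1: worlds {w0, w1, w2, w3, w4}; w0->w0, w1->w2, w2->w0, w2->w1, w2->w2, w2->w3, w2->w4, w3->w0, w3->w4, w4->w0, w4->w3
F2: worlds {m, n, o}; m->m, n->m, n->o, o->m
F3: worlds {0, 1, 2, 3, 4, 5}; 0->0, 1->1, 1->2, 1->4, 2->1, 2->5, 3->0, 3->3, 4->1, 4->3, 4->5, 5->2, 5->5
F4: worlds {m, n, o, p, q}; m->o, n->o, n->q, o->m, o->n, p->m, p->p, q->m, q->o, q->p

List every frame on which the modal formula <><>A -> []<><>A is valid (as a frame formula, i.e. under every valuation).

F2

Frame correspondent (Sahlqvist): forall x forall y forall z ((x R^2 y & xRz) -> exists w (y = w & z R^2 w)) — i.e. a generalized confluence (Geach) condition.
F1: fails — w2R²w1, w2Rw0 but no w with w1=w and w0R²w.
F2: condition met.
F3: fails — 1R²3, 1R2 but no w with 3=w and 2R²w.
F4: fails — mR²m, mRo but no w with m=w and oR²w.
Valid on: F2.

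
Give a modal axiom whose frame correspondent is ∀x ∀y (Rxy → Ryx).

The condition is symmetry. The B schema ψ → □◇ψ defines it.
Suppose ψ→□◇ψ is valid. Take Rxy and set V(ψ)={x}. Then ψ at x, so □◇ψ at x, so ◇ψ at y, so some z with Ryz has ψ; z=x, i.e. Ryx.

ψ → □◇ψ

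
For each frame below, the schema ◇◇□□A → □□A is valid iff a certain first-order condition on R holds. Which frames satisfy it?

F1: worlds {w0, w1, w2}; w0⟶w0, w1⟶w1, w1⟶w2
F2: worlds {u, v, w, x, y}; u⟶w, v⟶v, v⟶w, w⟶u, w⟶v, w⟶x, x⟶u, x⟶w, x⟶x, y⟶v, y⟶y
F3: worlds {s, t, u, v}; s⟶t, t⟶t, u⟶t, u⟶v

This is the axiom for a generalized confluence (Geach) condition; its first-order frame correspondent is ∀x ∀y ∀z ((xR²y ∧ xR²z) → ∃w (yR²w ∧ z = w)).
F1: fails — w1R²w2, w1R²w1 but no w with w2R²w and w1=w.
F2: fails — vR²u, vR²w but no t with uR²t and w=t.
F3: condition met.
Valid on: F3.

F3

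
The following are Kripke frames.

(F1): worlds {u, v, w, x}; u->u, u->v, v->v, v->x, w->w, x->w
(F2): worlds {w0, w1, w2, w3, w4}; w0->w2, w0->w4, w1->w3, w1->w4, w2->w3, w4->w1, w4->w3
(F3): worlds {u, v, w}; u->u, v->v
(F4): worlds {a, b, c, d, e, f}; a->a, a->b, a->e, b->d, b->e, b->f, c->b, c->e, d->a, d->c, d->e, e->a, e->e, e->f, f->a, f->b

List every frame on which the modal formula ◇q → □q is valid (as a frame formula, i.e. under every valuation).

(F3)

The schema corresponds to partial functionality: ∀x ∀y ∀z (Rxy ∧ Rxz → y = z).
(F1): fails — u sees both u and v.
(F2): fails — w0 sees both w2 and w4.
(F3): condition met.
(F4): fails — a sees both a and b.
Valid on: (F3).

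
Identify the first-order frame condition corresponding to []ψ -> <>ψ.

seriality

Suppose □ψ→◇ψ is valid. At any x set V(ψ)=W. Then □ψ at x, so ◇ψ at x, so x has a successor.
The converse is a direct semantic check.
So the correspondent is seriality.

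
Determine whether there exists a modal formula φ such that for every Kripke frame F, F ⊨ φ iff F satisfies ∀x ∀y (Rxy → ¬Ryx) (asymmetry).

Modal frame validity is preserved under surjective bounded morphisms.
The 3-cycle (worlds a,b,c with a→b→c→a) is asymmetric. Mapping every world to a single reflexive point • is a surjective bounded morphism, and the reflexive point is not asymmetric (R•• but asymmetry requires ¬R••).
So the class is not modally definable.

Not definable by any modal formula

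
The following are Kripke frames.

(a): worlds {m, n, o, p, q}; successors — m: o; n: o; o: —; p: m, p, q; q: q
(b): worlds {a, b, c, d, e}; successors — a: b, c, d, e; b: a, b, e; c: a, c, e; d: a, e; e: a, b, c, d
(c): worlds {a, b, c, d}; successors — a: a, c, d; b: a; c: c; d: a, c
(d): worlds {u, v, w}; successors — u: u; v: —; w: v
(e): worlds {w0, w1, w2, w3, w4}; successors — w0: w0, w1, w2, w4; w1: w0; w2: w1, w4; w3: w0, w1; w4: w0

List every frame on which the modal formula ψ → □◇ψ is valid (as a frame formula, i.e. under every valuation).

(b)

Frame correspondent (Sahlqvist): ∀x ∀y (Rxy → Ryx) — i.e. symmetry.
(a): fails — Rpm but not Rmp.
(b): satisfies the condition.
(c): fails — Rdc but not Rcd.
(d): fails — Rwv but not Rvw.
(e): fails — Rw2w4 but not Rw4w2.
Valid on: (b).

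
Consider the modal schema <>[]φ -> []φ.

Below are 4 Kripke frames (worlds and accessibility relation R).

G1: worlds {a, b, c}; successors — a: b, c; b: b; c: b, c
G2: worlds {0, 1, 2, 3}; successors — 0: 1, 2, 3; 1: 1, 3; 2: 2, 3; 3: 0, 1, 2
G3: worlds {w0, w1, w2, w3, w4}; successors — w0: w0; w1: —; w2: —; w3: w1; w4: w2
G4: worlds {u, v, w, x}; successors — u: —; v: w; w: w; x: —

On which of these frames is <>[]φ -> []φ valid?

G4

Frame correspondent (Sahlqvist): forall x forall y forall z ((xRy & xRz) -> exists w (yRw & z = w)) — i.e. a generalized confluence (Geach) condition.
G1: fails — aRb, aRc but no w with bRw and c=w.
G2: fails — 0R1, 0R2 but no w with 1Rw and 2=w.
G3: fails — w3Rw1, w3Rw1 but no w with w1Rw and w1=w.
G4: satisfies the condition.
Valid on: G4.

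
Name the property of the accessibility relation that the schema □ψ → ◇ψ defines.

Suppose □ψ→◇ψ is valid. At any x set V(ψ)=W. Then □ψ at x, so ◇ψ at x, so x has a successor.
Conversely, on a frame with seriality the schema holds at every world under every valuation.
Frame condition: ∀x ∃y Rxy.

Seriality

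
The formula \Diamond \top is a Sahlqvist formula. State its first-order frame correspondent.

seriality: \forall x \exists y Rxy

◇⊤ holds at w iff w has a successor, so frame-validity of ◇⊤ is exactly seriality. Equivalently via □ψ → ◇ψ:
Suppose □ψ→◇ψ is valid. At any x set V(ψ)=W. Then □ψ at x, so ◇ψ at x, so x has a successor.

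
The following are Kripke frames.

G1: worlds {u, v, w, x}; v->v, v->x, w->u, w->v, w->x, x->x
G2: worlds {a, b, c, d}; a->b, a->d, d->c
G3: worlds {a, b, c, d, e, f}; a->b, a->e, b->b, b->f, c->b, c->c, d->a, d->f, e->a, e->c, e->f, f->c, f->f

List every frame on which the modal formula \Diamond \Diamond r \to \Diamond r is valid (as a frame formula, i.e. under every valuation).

Frame correspondent (Sahlqvist): \forall x \forall y \forall z (Rxy \wedge Ryz \to Rxz) — i.e. transitivity.
G1: ✓.
G2: fails — Rad and Rdc but not Rac.
G3: fails — Rbf and Rfc but not Rbc.

G1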